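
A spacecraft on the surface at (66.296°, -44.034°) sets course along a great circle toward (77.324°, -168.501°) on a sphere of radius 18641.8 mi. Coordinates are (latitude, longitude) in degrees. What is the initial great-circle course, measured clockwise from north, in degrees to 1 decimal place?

With φ₁ = 1.1571, φ₂ = 1.3496, Δλ = -2.1724 rad, the forward-azimuth formula gives
θ = atan2( sin Δλ cos φ₂ , cos φ₁ sin φ₂ − sin φ₁ cos φ₂ cos Δλ ) = atan2(-0.1809, 0.5059) = -19.68°.
Adding 360° brings this into [0°, 360°): 340.3°.

340.3°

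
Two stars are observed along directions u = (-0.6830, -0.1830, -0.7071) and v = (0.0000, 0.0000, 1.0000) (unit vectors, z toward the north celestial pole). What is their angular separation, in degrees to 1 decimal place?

135.0°

u·v = -0.7071; |u| = 1.0000, |v| = 1.0000.
cos θ = (u·v)/(|u||v|) = -0.7071, so θ = 135.0°.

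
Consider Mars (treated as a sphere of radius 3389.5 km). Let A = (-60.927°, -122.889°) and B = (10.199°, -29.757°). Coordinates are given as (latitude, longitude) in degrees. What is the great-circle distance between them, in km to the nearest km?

5941 km

With latitudes φ₁ = -60.927°, φ₂ = 10.199° and longitude difference Δλ = 93.132°:
cos c = sin φ₁ sin φ₂ + cos φ₁ cos φ₂ cos Δλ = (-0.8740)(0.1771) + (0.4859)(0.9842)(-0.0546) = -0.18089,
so c = arccos(-0.18089) = 1.75268 rad.
Distance = R·c = 3389.5 × 1.7527 ≈ 5941 km.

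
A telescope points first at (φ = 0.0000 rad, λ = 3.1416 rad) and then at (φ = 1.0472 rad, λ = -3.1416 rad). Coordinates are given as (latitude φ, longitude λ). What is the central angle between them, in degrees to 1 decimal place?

With latitudes φ₁ = 0.000°, φ₂ = 60.000° and longitude difference Δλ = -0.001°:
Haversine: a = sin²(Δφ/2) + cos φ₁ cos φ₂ sin²(Δλ/2) = 0.2500 + (1.0000)(0.5000)(0.0000) = 0.25000.
Central angle c = 2·arcsin(√a) = 1.04720 rad.
So the angular separation is 60.0°.

60.0°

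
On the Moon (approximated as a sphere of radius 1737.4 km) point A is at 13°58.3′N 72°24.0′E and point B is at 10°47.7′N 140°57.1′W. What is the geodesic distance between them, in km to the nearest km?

4205 km

With latitudes φ₁ = 13.972°, φ₂ = 10.795° and longitude difference Δλ = 146.648°:
cos c = sin φ₁ sin φ₂ + cos φ₁ cos φ₂ cos Δλ = (0.2414)(0.1873) + (0.9704)(0.9823)(-0.8353) = -0.75103,
so c = arccos(-0.75103) = 2.42042 rad.
Distance = R·c = 1737.4 × 2.4204 ≈ 4205 km.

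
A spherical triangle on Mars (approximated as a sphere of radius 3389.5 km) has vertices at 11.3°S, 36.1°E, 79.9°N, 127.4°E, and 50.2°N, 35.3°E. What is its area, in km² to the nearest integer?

Side lengths (central angles): a = 0.7193, b = 1.0734, c = 1.7689 rad; semiperimeter s = 1.7808.
By l'Huilier's theorem, tan(E/4) = √[tan(s/2) tan((s−a)/2) tan((s−b)/2) tan((s−c)/2)], giving spherical excess E = 0.1597 rad.
Area = E·R² = 0.1597 × (3389.5)² ≈ 1835306 km².

1835306 km²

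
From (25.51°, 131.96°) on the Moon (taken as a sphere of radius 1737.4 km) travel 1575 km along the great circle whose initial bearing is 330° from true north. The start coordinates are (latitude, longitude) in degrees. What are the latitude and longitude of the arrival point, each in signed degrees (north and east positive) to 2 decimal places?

Angular distance δ = d/R = 1575/1737.4 = 0.90653 rad; initial bearing θ = 5.7596 rad.
sin φ₂ = sin φ₁ cos δ + cos φ₁ sin δ cos θ = (0.4307)(0.6165) + (0.9025)(0.7874)(0.8660) = 0.8809, so φ₂ = 61.75°.
Δλ = atan2(sin θ sin δ cos φ₁, cos δ − sin φ₁ sin φ₂) = atan2(-0.3553, 0.2371) = -56.283°.
λ₂ = 131.960° − 56.283° = 75.68°.

61.75°, 75.68°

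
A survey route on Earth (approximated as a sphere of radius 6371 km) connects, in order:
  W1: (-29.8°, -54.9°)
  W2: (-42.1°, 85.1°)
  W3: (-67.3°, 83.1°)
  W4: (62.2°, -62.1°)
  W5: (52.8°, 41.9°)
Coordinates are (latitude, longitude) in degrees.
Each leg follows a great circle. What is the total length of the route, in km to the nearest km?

37746 km

Leg W1→W2: central angle 1.7315 rad, distance 11031.6 km.
Leg W2→W3: central angle 0.4402 rad, distance 2804.7 km.
Leg W3→W4: central angle 2.8719 rad, distance 18296.8 km.
Leg W4→W5: central angle 0.8810 rad, distance 5612.9 km.
Total: 11031.6 + 2804.7 + 18296.8 + 5612.9 ≈ 37746 km.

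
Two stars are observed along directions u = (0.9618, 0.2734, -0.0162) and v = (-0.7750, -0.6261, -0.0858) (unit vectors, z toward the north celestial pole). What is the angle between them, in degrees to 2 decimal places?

u·v = -0.9152; |u| = 1.0000, |v| = 1.0000.
cos θ = (u·v)/(|u||v|) = -0.9152, so θ = 156.23°.

156.23°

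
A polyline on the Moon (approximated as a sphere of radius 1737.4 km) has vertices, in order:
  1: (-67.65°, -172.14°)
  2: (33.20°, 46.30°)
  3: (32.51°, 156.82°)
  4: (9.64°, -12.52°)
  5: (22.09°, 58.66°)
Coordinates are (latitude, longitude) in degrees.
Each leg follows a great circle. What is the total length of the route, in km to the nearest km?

13102 km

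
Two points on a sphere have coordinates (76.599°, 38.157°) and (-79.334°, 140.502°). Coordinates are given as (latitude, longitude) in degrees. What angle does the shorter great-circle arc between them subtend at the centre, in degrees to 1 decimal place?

Let φ₁ = 1.3369 rad, φ₂ = -1.3846 rad, and Δλ = 1.7863 rad.
cos c = sin φ₁ sin φ₂ + cos φ₁ cos φ₂ cos Δλ = (0.9728)(-0.9827) + (0.2318)(0.1851)(-0.2138) = -0.96514,
so c = arccos(-0.96514) = 2.87676 rad.
So the angular separation is 164.8°.

164.8°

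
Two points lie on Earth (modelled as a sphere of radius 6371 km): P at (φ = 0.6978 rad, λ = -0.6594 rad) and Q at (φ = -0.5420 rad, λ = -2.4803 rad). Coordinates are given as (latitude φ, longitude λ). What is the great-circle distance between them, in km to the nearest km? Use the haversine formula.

With latitudes φ₁ = 39.981°, φ₂ = -31.054° and longitude difference Δλ = -104.330°:
Haversine: a = sin²(Δφ/2) + cos φ₁ cos φ₂ sin²(Δλ/2) = 0.3375 + (0.7663)(0.8567)(0.6238) = 0.74696.
Central angle c = 2·arcsin(√a) = 2.08739 rad.
Distance = R·c = 6371 × 2.0874 ≈ 13299 km.

13299 km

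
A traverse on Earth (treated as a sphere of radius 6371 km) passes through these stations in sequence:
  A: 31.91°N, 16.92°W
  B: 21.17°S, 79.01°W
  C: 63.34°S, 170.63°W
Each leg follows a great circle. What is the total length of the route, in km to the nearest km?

Leg A→B: central angle 1.3902 rad, distance 8856.8 km.
Leg B→C: central angle 1.2546 rad, distance 7993.3 km.
Total: 8856.8 + 7993.3 ≈ 16850 km.

16850 km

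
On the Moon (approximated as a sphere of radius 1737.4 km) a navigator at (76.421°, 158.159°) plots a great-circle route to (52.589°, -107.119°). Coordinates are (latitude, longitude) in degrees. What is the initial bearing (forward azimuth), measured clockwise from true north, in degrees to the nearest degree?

With φ₁ = 1.3338, φ₂ = 0.9179, Δλ = 1.6532 rad, the forward-azimuth formula gives
θ = atan2( sin Δλ cos φ₂ , cos φ₁ sin φ₂ − sin φ₁ cos φ₂ cos Δλ ) = atan2(0.6055, 0.2351) = 68.78°.
So the initial bearing is 69°.

69°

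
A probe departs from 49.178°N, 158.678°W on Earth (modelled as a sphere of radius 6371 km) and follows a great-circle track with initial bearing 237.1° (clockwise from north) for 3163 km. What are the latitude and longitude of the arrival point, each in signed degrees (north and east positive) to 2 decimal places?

29.75°, 173.89°

Angular distance δ = d/R = 3163/6371 = 0.49647 rad; initial bearing θ = 4.1382 rad.
sin φ₂ = sin φ₁ cos δ + cos φ₁ sin δ cos θ = (0.7567)(0.8793) + (0.6537)(0.4763)(-0.5432) = 0.4963, so φ₂ = 29.75°.
Δλ = atan2(sin θ sin δ cos φ₁, cos δ − sin φ₁ sin φ₂) = atan2(-0.2614, 0.5037) = -27.429°.
λ₂ = -158.678° − 27.429° = -186.11° → 173.89° after wrapping to (−180°, 180°].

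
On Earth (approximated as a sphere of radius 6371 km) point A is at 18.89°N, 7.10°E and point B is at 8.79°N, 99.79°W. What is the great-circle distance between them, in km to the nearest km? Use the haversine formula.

Let φ₁ = 0.3297 rad, φ₂ = 0.1534 rad, and Δλ = -1.8656 rad.
Haversine: a = sin²(Δφ/2) + cos φ₁ cos φ₂ sin²(Δλ/2) = 0.0077 + (0.9461)(0.9883)(0.6453) = 0.61109.
Central angle c = 2·arcsin(√a) = 1.79485 rad.
Distance = R·c = 6371 × 1.7949 ≈ 11435 km.

11435 km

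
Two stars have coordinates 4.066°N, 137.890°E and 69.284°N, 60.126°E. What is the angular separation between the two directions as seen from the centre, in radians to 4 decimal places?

Let φ₁ = 0.0710 rad, φ₂ = 1.2092 rad, and Δλ = -1.3572 rad.
Haversine: a = sin²(Δφ/2) + cos φ₁ cos φ₂ sin²(Δλ/2) = 0.2904 + (0.9975)(0.3537)(0.3940) = 0.42945.
Central angle c = 2·arcsin(√a) = 1.42922 rad.
So the angular separation is 1.4292 rad.

1.4292 rad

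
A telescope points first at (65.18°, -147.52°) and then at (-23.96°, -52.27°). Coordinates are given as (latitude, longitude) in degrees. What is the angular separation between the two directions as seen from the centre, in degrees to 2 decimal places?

113.81°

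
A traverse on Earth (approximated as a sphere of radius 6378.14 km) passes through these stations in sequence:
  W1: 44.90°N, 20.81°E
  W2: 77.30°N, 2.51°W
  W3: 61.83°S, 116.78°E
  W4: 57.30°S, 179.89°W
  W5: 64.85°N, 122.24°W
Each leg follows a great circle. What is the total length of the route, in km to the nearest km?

Leg W1→W2: central angle 0.5888 rad, distance 3755.5 km.
Leg W2→W3: central angle 2.7159 rad, distance 17322.5 km.
Leg W3→W4: central angle 0.5427 rad, distance 3461.5 km.
Leg W4→W5: central angle 2.2638 rad, distance 14439.1 km.
Total: 3755.5 + 17322.5 + 3461.5 + 14439.1 ≈ 38979 km.

38979 km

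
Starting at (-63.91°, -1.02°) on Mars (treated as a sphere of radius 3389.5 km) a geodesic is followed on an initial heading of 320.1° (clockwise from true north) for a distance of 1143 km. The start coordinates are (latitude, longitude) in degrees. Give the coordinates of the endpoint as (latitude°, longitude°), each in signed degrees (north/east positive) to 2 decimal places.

-47.38°, -19.29°

Angular distance δ = d/R = 1143/3389.5 = 0.33722 rad; initial bearing θ = 5.5868 rad.
sin φ₂ = sin φ₁ cos δ + cos φ₁ sin δ cos θ = (-0.8981)(0.9437) + (0.4398)(0.3309)(0.7672) = -0.7359, so φ₂ = -47.38°.
Δλ = atan2(sin θ sin δ cos φ₁, cos δ − sin φ₁ sin φ₂) = atan2(-0.0933, 0.2828) = -18.267°.
λ₂ = -1.020° − 18.267° = -19.29°.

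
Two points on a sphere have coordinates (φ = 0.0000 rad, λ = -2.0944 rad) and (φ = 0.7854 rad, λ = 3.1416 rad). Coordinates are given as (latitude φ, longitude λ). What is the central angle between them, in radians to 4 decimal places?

With latitudes φ₁ = 0.000°, φ₂ = 45.000° and longitude difference Δλ = -59.999°:
Haversine: a = sin²(Δφ/2) + cos φ₁ cos φ₂ sin²(Δλ/2) = 0.1464 + (1.0000)(0.7071)(0.2500) = 0.32322.
Central angle c = 2·arcsin(√a) = 1.20942 rad.
So the angular separation is 1.2094 rad.

1.2094 rad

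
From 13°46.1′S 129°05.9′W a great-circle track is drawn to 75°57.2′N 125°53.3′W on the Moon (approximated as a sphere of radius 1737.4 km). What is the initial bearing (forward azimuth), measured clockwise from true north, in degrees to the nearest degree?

1°

Δλ = 3.210° = 0.0560 rad.
y = sin Δλ · cos φ₂ = (0.0560)(0.2427) = 0.0136
x = cos φ₁ sin φ₂ − sin φ₁ cos φ₂ cos Δλ = (0.9713)(0.9701) − (-0.2380)(0.2427)(0.9984) = 0.9999
θ = atan2(y, x) = 0.78°, so the bearing is 1°.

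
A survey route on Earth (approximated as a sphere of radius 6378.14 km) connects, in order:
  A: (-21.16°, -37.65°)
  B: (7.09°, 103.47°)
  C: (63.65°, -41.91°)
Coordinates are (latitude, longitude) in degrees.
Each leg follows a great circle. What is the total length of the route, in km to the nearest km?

27217 km

Leg A→B: central angle 2.4418 rad, distance 15574.2 km.
Leg B→C: central angle 1.8254 rad, distance 11642.7 km.
Total: 15574.2 + 11642.7 ≈ 27217 km.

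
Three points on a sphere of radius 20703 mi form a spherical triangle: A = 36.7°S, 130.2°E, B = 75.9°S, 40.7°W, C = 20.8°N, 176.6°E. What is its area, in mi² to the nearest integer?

Side lengths (central angles): a = 2.1242, b = 1.2612, c = 1.1737 rad; semiperimeter s = 2.2795.
By l'Huilier's theorem, tan(E/4) = √[tan(s/2) tan((s−a)/2) tan((s−b)/2) tan((s−c)/2)], giving spherical excess E = 0.9478 rad.
Area = E·R² = 0.9478 × (20703)² ≈ 406235678 mi².

406235678 mi²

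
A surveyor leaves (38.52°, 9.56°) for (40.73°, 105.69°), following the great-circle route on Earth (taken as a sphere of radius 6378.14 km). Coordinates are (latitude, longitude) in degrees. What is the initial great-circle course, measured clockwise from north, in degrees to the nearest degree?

53°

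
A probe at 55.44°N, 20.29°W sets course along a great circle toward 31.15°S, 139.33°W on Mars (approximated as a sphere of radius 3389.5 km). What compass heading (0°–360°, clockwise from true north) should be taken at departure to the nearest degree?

274°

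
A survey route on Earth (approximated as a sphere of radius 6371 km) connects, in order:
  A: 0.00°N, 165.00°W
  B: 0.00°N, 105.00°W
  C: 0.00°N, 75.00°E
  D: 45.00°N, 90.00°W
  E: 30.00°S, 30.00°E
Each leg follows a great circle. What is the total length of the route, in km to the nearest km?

56082 km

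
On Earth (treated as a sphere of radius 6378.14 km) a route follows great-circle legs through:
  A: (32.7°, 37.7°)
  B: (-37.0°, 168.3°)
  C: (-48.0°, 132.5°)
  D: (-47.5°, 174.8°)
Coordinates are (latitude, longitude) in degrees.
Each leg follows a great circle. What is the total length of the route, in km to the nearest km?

Leg A→B: central angle 2.4379 rad, distance 15549.5 km.
Leg B→C: central angle 0.4935 rad, distance 3147.9 km.
Leg C→D: central angle 0.4902 rad, distance 3126.3 km.
Total: 15549.5 + 3147.9 + 3126.3 ≈ 21824 km.

21824 km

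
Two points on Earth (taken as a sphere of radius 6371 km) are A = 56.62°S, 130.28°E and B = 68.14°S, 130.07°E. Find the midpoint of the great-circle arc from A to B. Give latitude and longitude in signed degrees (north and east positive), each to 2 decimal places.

-62.38°, 130.20°

Central angle δ = 0.2011 rad. Interpolating on the sphere with fraction f = 0.5:
P = [sin((1−f)δ)·A + sin(fδ)·B] / sin δ = 0.5025·A + 0.5025·B in Cartesian coordinates,
giving P = (-0.2992, 0.3541, -0.8860), i.e. latitude -62.38°, longitude 130.20°.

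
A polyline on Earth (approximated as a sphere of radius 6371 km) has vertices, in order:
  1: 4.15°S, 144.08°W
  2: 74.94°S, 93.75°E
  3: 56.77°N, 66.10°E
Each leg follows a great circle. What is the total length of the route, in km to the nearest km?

Leg 1→2: central angle 1.6389 rad, distance 10441.7 km.
Leg 2→3: central angle 2.3208 rad, distance 14785.6 km.
Total: 10441.7 + 14785.6 ≈ 25227 km.

25227 km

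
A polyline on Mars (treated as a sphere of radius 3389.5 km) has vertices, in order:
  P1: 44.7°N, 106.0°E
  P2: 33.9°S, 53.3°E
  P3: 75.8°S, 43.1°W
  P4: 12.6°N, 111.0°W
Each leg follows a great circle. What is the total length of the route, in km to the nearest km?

14658 km

Leg P1→P2: central angle 1.6056 rad, distance 5442.2 km.
Leg P2→P3: central angle 1.0263 rad, distance 3478.6 km.
Leg P3→P4: central angle 1.6925 rad, distance 5736.8 km.
Total: 5442.2 + 3478.6 + 5736.8 ≈ 14658 km.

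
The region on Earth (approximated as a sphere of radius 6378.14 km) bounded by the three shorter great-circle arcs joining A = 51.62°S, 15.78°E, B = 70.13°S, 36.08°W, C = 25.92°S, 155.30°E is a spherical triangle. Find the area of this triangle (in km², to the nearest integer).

19387774 km²

Side lengths (central angles): a = 1.4592, b = 1.6530, c = 0.5205 rad; semiperimeter s = 1.8163.
By l'Huilier's theorem, tan(E/4) = √[tan(s/2) tan((s−a)/2) tan((s−b)/2) tan((s−c)/2)], giving spherical excess E = 0.4766 rad.
Area = E·R² = 0.4766 × (6378.14)² ≈ 19387774 km².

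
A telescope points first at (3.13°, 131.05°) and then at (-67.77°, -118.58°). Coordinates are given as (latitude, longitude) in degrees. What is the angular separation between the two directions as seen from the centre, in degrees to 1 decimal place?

100.5°

In radians: φ₁ = 0.0546, φ₂ = -1.1828, Δλ = 110.370° = 1.9263 rad.
Haversine: a = sin²(Δφ/2) + cos φ₁ cos φ₂ sin²(Δλ/2) = 0.3364 + (0.9985)(0.3783)(0.6740) = 0.59102.
Central angle c = 2·arcsin(√a) = 1.75385 rad.
So the angular separation is 100.5°.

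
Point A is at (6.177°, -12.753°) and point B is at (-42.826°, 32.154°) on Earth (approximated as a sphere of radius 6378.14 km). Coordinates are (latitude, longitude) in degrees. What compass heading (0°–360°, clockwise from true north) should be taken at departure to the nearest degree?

With φ₁ = 0.1078, φ₂ = -0.7475, Δλ = 0.7838 rad, the forward-azimuth formula gives
θ = atan2( sin Δλ cos φ₂ , cos φ₁ sin φ₂ − sin φ₁ cos φ₂ cos Δλ ) = atan2(0.5178, -0.7317) = 144.72°.
So the initial bearing is 145°.

145°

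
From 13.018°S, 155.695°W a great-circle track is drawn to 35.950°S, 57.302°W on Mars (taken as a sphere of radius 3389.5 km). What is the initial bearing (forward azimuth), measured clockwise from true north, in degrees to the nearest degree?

127°

Δλ = 98.393° = 1.7173 rad.
y = sin Δλ · cos φ₂ = (0.9893)(0.8095) = 0.8009
x = cos φ₁ sin φ₂ − sin φ₁ cos φ₂ cos Δλ = (0.9743)(-0.5871) − (-0.2253)(0.8095)(-0.1460) = -0.5986
θ = atan2(y, x) = 126.78°, so the bearing is 127°.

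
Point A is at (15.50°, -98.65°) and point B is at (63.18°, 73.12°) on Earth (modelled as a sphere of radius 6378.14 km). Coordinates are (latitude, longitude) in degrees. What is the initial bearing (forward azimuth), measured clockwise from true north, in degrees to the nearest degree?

4°

Δλ = 171.770° = 2.9980 rad.
y = sin Δλ · cos φ₂ = (0.1431)(0.4512) = 0.0646
x = cos φ₁ sin φ₂ − sin φ₁ cos φ₂ cos Δλ = (0.9636)(0.8924) − (0.2672)(0.4512)(-0.9897) = 0.9793
θ = atan2(y, x) = 3.77°, so the bearing is 4°.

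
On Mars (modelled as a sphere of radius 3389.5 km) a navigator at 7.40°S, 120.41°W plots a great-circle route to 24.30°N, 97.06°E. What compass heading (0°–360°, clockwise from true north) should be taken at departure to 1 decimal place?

299.6°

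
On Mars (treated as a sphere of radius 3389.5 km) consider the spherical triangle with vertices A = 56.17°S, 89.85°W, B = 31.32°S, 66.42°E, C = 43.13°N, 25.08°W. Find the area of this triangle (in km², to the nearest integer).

Side lengths (central angles): a = 1.9516, b = 1.9766, c = 1.5744 rad; semiperimeter s = 2.7513.
By l'Huilier's theorem, tan(E/4) = √[tan(s/2) tan((s−a)/2) tan((s−b)/2) tan((s−c)/2)], giving spherical excess E = 2.6068 rad.
Area = E·R² = 2.6068 × (3389.5)² ≈ 29949293 km².

29949293 km²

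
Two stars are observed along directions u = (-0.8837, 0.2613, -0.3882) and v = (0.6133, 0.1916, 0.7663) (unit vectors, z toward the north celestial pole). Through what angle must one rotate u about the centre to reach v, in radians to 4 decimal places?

u·v = -0.7894; |u| = 1.0000, |v| = 1.0000.
cos θ = (u·v)/(|u||v|) = -0.7894, so θ = 2.4806 rad.

2.4806 rad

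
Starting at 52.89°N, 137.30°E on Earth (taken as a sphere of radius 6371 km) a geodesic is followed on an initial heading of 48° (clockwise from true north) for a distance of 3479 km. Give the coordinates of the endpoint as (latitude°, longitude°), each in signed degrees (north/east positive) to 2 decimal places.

63.02°, -164.41°

Angular distance δ = d/R = 3479/6371 = 0.54607 rad; initial bearing θ = 0.8378 rad.
sin φ₂ = sin φ₁ cos δ + cos φ₁ sin δ cos θ = (0.7975)(0.8546) + (0.6033)(0.5193)(0.6691) = 0.8912, so φ₂ = 63.02°.
Δλ = atan2(sin θ sin δ cos φ₁, cos δ − sin φ₁ sin φ₂) = atan2(0.2329, 0.1439) = 58.287°.
λ₂ = 137.300° + 58.287° = 195.59° → -164.41° after wrapping to (−180°, 180°].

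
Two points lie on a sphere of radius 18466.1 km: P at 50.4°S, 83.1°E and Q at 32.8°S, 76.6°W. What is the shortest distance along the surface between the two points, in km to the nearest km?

In radians: φ₁ = -0.8796, φ₂ = -0.5725, Δλ = -159.700° = -2.7873 rad.
cos c = sin φ₁ sin φ₂ + cos φ₁ cos φ₂ cos Δλ = (-0.7705)(-0.5417) + (0.6374)(0.8406)(-0.9379) = -0.08513,
so c = arccos(-0.08513) = 1.65602 rad.
Distance = R·c = 18466.1 × 1.6560 ≈ 30580 km.

30580 km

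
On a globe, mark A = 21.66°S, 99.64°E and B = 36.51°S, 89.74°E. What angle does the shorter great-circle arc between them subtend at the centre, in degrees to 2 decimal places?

Let φ₁ = -0.3780 rad, φ₂ = -0.6372 rad, and Δλ = -0.1728 rad.
Haversine: a = sin²(Δφ/2) + cos φ₁ cos φ₂ sin²(Δλ/2) = 0.0167 + (0.9294)(0.8038)(0.0074) = 0.02226.
Central angle c = 2·arcsin(√a) = 0.29952 rad.
So the angular separation is 17.16°.

17.16°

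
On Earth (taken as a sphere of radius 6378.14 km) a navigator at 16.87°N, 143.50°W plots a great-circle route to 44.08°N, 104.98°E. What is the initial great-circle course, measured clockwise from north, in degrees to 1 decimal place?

318.0°

With φ₁ = 0.2944, φ₂ = 0.7693, Δλ = -1.9464 rad, the forward-azimuth formula gives
θ = atan2( sin Δλ cos φ₂ , cos φ₁ sin φ₂ − sin φ₁ cos φ₂ cos Δλ ) = atan2(-0.6683, 0.7422) = -42.00°.
Adding 360° brings this into [0°, 360°): 318.0°.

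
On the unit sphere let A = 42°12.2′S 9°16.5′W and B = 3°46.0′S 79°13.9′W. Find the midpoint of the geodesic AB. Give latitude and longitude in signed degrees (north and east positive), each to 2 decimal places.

-27.25°, -50.16°

The central angle between A and B is δ = 1.2688 rad.
With f = 0.5, the slerp weights are sin((1−f)δ)/sin δ = 0.6208 and sin(fδ)/sin δ = 0.6208.
Weighted sum of the unit vectors: (0.6208)·(0.7311,-0.1194,-0.6718) + (0.6208)·(0.1864,-0.9803,-0.0657) = (0.5696, -0.6826, -0.4578).
Converting back: φ = atan2(z, √(x²+y²)) = -27.25°, λ = atan2(y, x) = -50.16°.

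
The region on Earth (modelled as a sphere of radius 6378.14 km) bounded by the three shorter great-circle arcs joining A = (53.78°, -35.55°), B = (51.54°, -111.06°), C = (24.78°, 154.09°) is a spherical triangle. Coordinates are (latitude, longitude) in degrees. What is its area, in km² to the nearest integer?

Side lengths (central angles): a = 1.2865, b = 1.7627, c = 0.7617 rad; semiperimeter s = 1.9055.
By l'Huilier's theorem, tan(E/4) = √[tan(s/2) tan((s−a)/2) tan((s−b)/2) tan((s−c)/2)], giving spherical excess E = 0.5715 rad.
Area = E·R² = 0.5715 × (6378.14)² ≈ 23248339 km².

23248339 km²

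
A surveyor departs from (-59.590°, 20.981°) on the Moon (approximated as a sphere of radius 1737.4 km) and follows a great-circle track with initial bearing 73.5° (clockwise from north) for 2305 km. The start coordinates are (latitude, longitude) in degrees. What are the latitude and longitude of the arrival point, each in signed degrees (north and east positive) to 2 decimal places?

-3.95°, 89.83°

Angular distance δ = d/R = 2305/1737.4 = 1.32670 rad; initial bearing θ = 1.2828 rad.
sin φ₂ = sin φ₁ cos δ + cos φ₁ sin δ cos θ = (-0.8624)(0.2417) + (0.5062)(0.9704)(0.2840) = -0.0689, so φ₂ = -3.95°.
Δλ = atan2(sin θ sin δ cos φ₁, cos δ − sin φ₁ sin φ₂) = atan2(0.4710, 0.1822) = 68.846°.
λ₂ = 20.981° + 68.846° = 89.83°.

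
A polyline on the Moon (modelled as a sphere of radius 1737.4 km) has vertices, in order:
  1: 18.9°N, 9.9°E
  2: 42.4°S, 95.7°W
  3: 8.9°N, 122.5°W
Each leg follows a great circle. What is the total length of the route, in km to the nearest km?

5180 km

Leg 1→2: central angle 1.9892 rad, distance 3456.0 km.
Leg 2→3: central angle 0.9922 rad, distance 1723.8 km.
Total: 3456.0 + 1723.8 ≈ 5180 km.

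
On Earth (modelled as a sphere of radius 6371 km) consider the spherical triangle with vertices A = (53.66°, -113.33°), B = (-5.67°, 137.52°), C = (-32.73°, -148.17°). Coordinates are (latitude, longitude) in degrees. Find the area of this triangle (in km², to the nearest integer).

61277311 km²

Side lengths (central angles): a = 1.2872, b = 1.5972, c = 1.8473 rad; semiperimeter s = 2.3659.
By l'Huilier's theorem, tan(E/4) = √[tan(s/2) tan((s−a)/2) tan((s−b)/2) tan((s−c)/2)], giving spherical excess E = 1.5097 rad.
Area = E·R² = 1.5097 × (6371)² ≈ 61277311 km².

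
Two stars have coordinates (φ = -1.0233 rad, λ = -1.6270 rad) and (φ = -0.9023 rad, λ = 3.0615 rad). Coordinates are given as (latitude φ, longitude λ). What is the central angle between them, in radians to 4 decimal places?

With latitudes φ₁ = -58.631°, φ₂ = -51.698° and longitude difference Δλ = -91.369°:
Haversine: a = sin²(Δφ/2) + cos φ₁ cos φ₂ sin²(Δλ/2) = 0.0037 + (0.5206)(0.6198)(0.5119) = 0.16883.
Central angle c = 2·arcsin(√a) = 0.84686 rad.
So the angular separation is 0.8469 rad.

0.8469 rad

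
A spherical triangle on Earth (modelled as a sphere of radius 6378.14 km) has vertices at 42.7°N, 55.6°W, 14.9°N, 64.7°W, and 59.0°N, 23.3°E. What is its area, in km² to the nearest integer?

4274673 km²

Side lengths (central angles): a = 1.3307, b = 0.8577, c = 0.5040 rad; semiperimeter s = 1.3462.
By l'Huilier's theorem, tan(E/4) = √[tan(s/2) tan((s−a)/2) tan((s−b)/2) tan((s−c)/2)], giving spherical excess E = 0.1051 rad.
Area = E·R² = 0.1051 × (6378.14)² ≈ 4274673 km².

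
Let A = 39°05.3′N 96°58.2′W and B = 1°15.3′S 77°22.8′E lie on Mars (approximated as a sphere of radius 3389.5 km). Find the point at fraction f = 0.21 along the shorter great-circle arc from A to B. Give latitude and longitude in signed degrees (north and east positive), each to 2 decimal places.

68.10°, -84.73°

Central angle δ = 2.4752 rad. Interpolating on the sphere with fraction f = 0.21:
P = [sin((1−f)δ)·A + sin(fδ)·B] / sin δ = 1.4995·A + 0.8035·B in Cartesian coordinates,
giving P = (0.0343, -0.3714, 0.9278), i.e. latitude 68.10°, longitude -84.73°.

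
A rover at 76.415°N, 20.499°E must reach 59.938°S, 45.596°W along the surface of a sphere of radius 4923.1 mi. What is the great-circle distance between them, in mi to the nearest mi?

12246 mi

Let φ₁ = 1.3337 rad, φ₂ = -1.0461 rad, and Δλ = -1.1536 rad.
cos c = sin φ₁ sin φ₂ + cos φ₁ cos φ₂ cos Δλ = (0.9720)(-0.8655) + (0.2349)(0.5009)(0.4052) = -0.79359,
so c = arccos(-0.79359) = 2.48748 rad.
Distance = R·c = 4923.1 × 2.4875 ≈ 12246 mi.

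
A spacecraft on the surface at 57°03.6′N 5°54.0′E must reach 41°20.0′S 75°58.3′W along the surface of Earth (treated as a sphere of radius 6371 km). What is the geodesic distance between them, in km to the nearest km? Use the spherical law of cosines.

Let φ₁ = 0.9959 rad, φ₂ = -0.7214 rad, and Δλ = -1.4289 rad.
cos c = sin φ₁ sin φ₂ + cos φ₁ cos φ₂ cos Δλ = (0.8392)(-0.6604) + (0.5438)(0.7509)(0.1414) = -0.49654,
so c = arccos(-0.49654) = 2.09040 rad.
Distance = R·c = 6371 × 2.0904 ≈ 13318 km.

13318 km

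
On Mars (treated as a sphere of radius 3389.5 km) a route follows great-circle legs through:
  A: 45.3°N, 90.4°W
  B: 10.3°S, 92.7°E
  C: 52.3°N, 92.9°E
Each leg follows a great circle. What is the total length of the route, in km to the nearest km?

Leg A→B: central angle 2.5290 rad, distance 8571.9 km.
Leg B→C: central angle 1.0926 rad, distance 3703.3 km.
Total: 8571.9 + 3703.3 ≈ 12275 km.

12275 km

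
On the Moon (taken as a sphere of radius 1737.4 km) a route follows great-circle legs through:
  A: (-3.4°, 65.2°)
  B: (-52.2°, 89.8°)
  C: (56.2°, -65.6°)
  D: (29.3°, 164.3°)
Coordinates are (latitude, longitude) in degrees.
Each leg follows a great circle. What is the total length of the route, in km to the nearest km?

9177 km

Leg A→B: central angle 0.9233 rad, distance 1604.2 km.
Leg B→C: central angle 2.8825 rad, distance 5008.0 km.
Leg C→D: central angle 1.4765 rad, distance 2565.2 km.
Total: 1604.2 + 5008.0 + 2565.2 ≈ 9177 km.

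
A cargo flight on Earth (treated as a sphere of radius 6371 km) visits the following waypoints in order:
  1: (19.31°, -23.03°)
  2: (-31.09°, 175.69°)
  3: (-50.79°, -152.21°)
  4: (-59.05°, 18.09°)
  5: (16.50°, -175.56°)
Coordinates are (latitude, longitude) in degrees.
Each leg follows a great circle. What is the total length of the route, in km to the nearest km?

44079 km

Leg 1→2: central angle 2.7824 rad, distance 17726.7 km.
Leg 2→3: central angle 0.5381 rad, distance 3427.9 km.
Leg 3→4: central angle 1.2196 rad, distance 7769.9 km.
Leg 4→5: central angle 2.3786 rad, distance 15154.0 km.
Total: 17726.7 + 3427.9 + 7769.9 + 15154.0 ≈ 44079 km.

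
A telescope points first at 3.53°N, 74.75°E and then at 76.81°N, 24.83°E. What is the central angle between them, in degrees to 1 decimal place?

In radians: φ₁ = 0.0616, φ₂ = 1.3406, Δλ = -49.920° = -0.8713 rad.
cos c = sin φ₁ sin φ₂ + cos φ₁ cos φ₂ cos Δλ = (0.0616)(0.9736) + (0.9981)(0.2282)(0.6439) = 0.20658,
so c = arccos(0.20658) = 1.36271 rad.
So the angular separation is 78.1°.

78.1°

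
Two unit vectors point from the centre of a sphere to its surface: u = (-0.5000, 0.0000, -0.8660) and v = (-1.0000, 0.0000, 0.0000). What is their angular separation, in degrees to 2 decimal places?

60.00°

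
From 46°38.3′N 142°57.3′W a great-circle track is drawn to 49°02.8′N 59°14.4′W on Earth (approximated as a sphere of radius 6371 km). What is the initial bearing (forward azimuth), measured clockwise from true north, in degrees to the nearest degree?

54°

With φ₁ = 0.8140, φ₂ = 0.8560, Δλ = 1.4611 rad, the forward-azimuth formula gives
θ = atan2( sin Δλ cos φ₂ , cos φ₁ sin φ₂ − sin φ₁ cos φ₂ cos Δλ ) = atan2(0.6515, 0.4664) = 54.40°.
So the initial bearing is 54°.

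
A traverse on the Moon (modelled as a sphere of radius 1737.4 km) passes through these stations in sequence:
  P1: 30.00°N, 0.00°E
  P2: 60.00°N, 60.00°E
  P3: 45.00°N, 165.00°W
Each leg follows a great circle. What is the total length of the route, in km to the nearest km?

Leg P1→P2: central angle 0.8638 rad, distance 1500.8 km.
Leg P2→P3: central angle 1.2000 rad, distance 2084.9 km.
Total: 1500.8 + 2084.9 ≈ 3586 km.

3586 km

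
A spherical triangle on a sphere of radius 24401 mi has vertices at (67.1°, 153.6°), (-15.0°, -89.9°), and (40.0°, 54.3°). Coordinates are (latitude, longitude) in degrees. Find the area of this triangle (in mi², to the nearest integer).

Side lengths (central angles): a = 2.4442, b = 0.9957, c = 1.9890 rad; semiperimeter s = 2.7144.
By l'Huilier's theorem, tan(E/4) = √[tan(s/2) tan((s−a)/2) tan((s−b)/2) tan((s−c)/2)], giving spherical excess E = 1.9348 rad.
Area = E·R² = 1.9348 × (24401)² ≈ 1151980059 mi².

1151980059 mi²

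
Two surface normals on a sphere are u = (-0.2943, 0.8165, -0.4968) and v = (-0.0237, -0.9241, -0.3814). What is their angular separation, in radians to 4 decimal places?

u·v = -0.5581; |u| = 1.0000, |v| = 1.0000.
cos θ = (u·v)/(|u||v|) = -0.5580, so θ = 2.1628 rad.

2.1628 rad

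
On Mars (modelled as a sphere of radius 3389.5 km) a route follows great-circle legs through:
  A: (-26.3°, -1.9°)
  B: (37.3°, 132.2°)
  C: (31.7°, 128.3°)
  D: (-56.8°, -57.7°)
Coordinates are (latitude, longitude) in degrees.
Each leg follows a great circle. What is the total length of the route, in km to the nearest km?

Leg A→B: central angle 2.4415 rad, distance 8275.4 km.
Leg B→C: central angle 0.1127 rad, distance 381.9 km.
Leg C→D: central angle 2.6975 rad, distance 9143.3 km.
Total: 8275.4 + 381.9 + 9143.3 ≈ 17801 km.

17801 km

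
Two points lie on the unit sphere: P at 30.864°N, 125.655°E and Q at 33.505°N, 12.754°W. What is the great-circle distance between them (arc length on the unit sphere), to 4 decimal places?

1.8257

In radians: φ₁ = 0.5387, φ₂ = 0.5848, Δλ = -138.409° = -2.4157 rad.
cos c = sin φ₁ sin φ₂ + cos φ₁ cos φ₂ cos Δλ = (0.5130)(0.5520) + (0.8584)(0.8338)(-0.7479) = -0.25213,
so c = arccos(-0.25213) = 1.82568 rad.
On the unit sphere the arc length equals the central angle: 1.8257.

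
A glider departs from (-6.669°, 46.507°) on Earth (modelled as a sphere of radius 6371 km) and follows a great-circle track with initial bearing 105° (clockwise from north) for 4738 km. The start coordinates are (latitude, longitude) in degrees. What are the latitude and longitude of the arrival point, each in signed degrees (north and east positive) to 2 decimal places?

-15.04°, 89.13°

Angular distance δ = d/R = 4738/6371 = 0.74368 rad; initial bearing θ = 1.8326 rad.
sin φ₂ = sin φ₁ cos δ + cos φ₁ sin δ cos θ = (-0.1161)(0.7360) + (0.9932)(0.6770)(-0.2588) = -0.2595, so φ₂ = -15.04°.
Δλ = atan2(sin θ sin δ cos φ₁, cos δ − sin φ₁ sin φ₂) = atan2(0.6495, 0.7058) = 42.620°.
λ₂ = 46.507° + 42.620° = 89.13°.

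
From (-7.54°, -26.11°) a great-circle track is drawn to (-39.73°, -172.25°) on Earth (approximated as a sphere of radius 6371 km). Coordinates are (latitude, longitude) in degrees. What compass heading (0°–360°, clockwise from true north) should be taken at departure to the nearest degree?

211°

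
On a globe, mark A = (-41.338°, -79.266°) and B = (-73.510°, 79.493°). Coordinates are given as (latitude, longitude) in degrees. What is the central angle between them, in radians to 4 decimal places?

1.1211 rad

Let φ₁ = -0.7215 rad, φ₂ = -1.2830 rad, and Δλ = 2.7709 rad.
Haversine: a = sin²(Δφ/2) + cos φ₁ cos φ₂ sin²(Δλ/2) = 0.0768 + (0.7508)(0.2838)(0.9660) = 0.28265.
Central angle c = 2·arcsin(√a) = 1.12110 rad.
So the angular separation is 1.1211 rad.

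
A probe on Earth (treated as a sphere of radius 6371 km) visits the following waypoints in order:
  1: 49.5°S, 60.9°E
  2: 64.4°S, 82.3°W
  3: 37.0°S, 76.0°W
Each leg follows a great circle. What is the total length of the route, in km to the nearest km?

10030 km

Leg 1→2: central angle 1.0916 rad, distance 6954.6 km.
Leg 2→3: central angle 0.4827 rad, distance 3075.5 km.
Total: 6954.6 + 3075.5 ≈ 10030 km.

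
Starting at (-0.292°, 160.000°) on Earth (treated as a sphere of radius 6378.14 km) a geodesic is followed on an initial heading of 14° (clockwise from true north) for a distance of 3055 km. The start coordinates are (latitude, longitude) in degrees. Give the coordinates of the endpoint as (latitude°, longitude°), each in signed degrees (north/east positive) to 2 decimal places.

26.27°, 167.14°

Angular distance δ = d/R = 3055/6378.14 = 0.47898 rad; initial bearing θ = 0.2443 rad.
sin φ₂ = sin φ₁ cos δ + cos φ₁ sin δ cos θ = (-0.0051)(0.8875) + (1.0000)(0.4609)(0.9703) = 0.4427, so φ₂ = 26.27°.
Δλ = atan2(sin θ sin δ cos φ₁, cos δ − sin φ₁ sin φ₂) = atan2(0.1115, 0.8897) = 7.143°.
λ₂ = 160.000° + 7.143° = 167.14°.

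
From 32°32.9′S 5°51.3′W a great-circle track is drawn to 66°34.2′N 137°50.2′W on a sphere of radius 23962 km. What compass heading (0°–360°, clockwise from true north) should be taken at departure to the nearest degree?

335°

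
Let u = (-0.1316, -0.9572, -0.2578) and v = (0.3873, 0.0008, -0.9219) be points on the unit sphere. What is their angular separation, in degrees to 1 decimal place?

u·v = 0.1859; |u| = 1.0000, |v| = 1.0000.
cos θ = (u·v)/(|u||v|) = 0.1859, so θ = 79.3°.

79.3°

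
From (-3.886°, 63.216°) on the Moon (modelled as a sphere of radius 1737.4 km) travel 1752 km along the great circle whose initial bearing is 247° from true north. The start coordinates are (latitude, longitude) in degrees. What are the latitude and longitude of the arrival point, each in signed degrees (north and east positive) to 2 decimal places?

-21.46°, 6.42°

Angular distance δ = d/R = 1752/1737.4 = 1.00840 rad; initial bearing θ = 4.3110 rad.
sin φ₂ = sin φ₁ cos δ + cos φ₁ sin δ cos θ = (-0.0678)(0.5332) + (0.9977)(0.8460)(-0.3907) = -0.3659, so φ₂ = -21.46°.
Δλ = atan2(sin θ sin δ cos φ₁, cos δ − sin φ₁ sin φ₂) = atan2(-0.7769, 0.5084) = -56.800°.
λ₂ = 63.216° − 56.800° = 6.42°.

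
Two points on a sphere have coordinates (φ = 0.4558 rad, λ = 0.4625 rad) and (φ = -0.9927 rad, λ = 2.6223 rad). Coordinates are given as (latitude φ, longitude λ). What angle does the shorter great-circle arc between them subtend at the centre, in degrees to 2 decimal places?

129.88°

In radians: φ₁ = 0.4558, φ₂ = -0.9927, Δλ = 123.747° = 2.1598 rad.
cos c = sin φ₁ sin φ₂ + cos φ₁ cos φ₂ cos Δλ = (0.4402)(-0.8375) + (0.8979)(0.5464)(-0.5555) = -0.64122,
so c = arccos(-0.64122) = 2.26689 rad.
So the angular separation is 129.88°.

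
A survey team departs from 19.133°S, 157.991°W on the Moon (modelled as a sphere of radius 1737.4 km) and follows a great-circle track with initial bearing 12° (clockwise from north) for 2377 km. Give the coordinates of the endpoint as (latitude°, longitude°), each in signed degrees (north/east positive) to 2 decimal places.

57.06°, -136.00°

Angular distance δ = d/R = 2377/1737.4 = 1.36814 rad; initial bearing θ = 0.2094 rad.
sin φ₂ = sin φ₁ cos δ + cos φ₁ sin δ cos θ = (-0.3278)(0.2013) + (0.9448)(0.9795)(0.9781) = 0.8392, so φ₂ = 57.06°.
Δλ = atan2(sin θ sin δ cos φ₁, cos δ − sin φ₁ sin φ₂) = atan2(0.1924, 0.4763) = 21.995°.
λ₂ = -157.991° + 21.995° = -136.00°.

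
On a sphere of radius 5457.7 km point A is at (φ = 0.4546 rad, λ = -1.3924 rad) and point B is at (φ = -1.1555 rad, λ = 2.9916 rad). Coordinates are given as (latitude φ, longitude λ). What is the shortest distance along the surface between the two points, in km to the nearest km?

With latitudes φ₁ = 26.047°, φ₂ = -66.205° and longitude difference Δλ = -108.815°:
Haversine: a = sin²(Δφ/2) + cos φ₁ cos φ₂ sin²(Δλ/2) = 0.5196 + (0.8984)(0.4035)(0.6613) = 0.75934.
Central angle c = 2·arcsin(√a) = 2.11611 rad.
Distance = R·c = 5457.7 × 2.1161 ≈ 11549 km.

11549 km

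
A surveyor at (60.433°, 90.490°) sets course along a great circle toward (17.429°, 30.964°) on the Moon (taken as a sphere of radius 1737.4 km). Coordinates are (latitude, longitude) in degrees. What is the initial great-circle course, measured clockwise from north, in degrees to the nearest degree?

Δλ = -59.526° = -1.0389 rad.
y = sin Δλ · cos φ₂ = (-0.8619)(0.9541) = -0.8223
x = cos φ₁ sin φ₂ − sin φ₁ cos φ₂ cos Δλ = (0.4934)(0.2995) − (0.8698)(0.9541)(0.5071) = -0.2731
θ = atan2(y, x) = -108.37°; adding 360° gives 252°.

252°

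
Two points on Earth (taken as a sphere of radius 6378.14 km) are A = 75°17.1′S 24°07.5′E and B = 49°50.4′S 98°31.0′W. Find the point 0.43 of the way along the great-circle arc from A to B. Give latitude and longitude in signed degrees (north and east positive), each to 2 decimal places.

-74.97°, -67.67°

The central angle between A and B is δ = 0.8621 rad.
With f = 0.43, the slerp weights are sin((1−f)δ)/sin δ = 0.6215 and sin(fδ)/sin δ = 0.4772.
Weighted sum of the unit vectors: (0.6215)·(0.2318,0.1038,-0.9672) + (0.4772)·(-0.0955,-0.6378,-0.7642) = (0.0985, -0.2398, -0.9658).
Converting back: φ = atan2(z, √(x²+y²)) = -74.97°, λ = atan2(y, x) = -67.67°.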